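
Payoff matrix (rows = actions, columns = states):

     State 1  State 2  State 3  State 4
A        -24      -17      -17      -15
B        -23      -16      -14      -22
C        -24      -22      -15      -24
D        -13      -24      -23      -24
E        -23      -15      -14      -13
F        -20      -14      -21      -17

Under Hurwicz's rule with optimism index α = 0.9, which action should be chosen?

A: 0.9·(-15) + 0.1·(-24) = -15.9
B: 0.9·(-14) + 0.1·(-23) = -14.9
C: 0.9·(-15) + 0.1·(-24) = -15.9
D: 0.9·(-13) + 0.1·(-24) = -14.1
E: 0.9·(-13) + 0.1·(-23) = -14
F: 0.9·(-14) + 0.1·(-21) = -14.7
Highest Hurwicz score = -14 → E.

E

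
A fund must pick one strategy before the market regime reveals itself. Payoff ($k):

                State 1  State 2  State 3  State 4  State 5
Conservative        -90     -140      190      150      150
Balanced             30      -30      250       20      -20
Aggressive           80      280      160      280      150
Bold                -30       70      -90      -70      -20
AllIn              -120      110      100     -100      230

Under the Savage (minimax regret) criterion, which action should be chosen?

Aggressive

Column bests: State 1=80, State 2=280, State 3=250, State 4=280, State 5=230.
Conservative regrets: 170, 420, 60, 130, 80 → max 420
Balanced regrets: 50, 310, 0, 260, 250 → max 310
Aggressive regrets: 0, 0, 90, 0, 80 → max 90
Bold regrets: 110, 210, 340, 350, 250 → max 350
AllIn regrets: 200, 170, 150, 380, 0 → max 380
Smallest max regret = 90 → Aggressive.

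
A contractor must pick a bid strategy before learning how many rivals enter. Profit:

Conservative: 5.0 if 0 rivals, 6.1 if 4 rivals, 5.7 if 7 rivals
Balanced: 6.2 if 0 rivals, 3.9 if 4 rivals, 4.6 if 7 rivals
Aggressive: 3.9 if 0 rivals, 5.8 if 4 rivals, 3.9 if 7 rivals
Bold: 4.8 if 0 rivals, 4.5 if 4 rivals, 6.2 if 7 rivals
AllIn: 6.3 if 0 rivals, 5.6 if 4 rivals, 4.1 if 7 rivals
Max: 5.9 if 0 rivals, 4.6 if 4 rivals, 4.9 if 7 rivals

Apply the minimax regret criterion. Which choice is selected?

Column bests: 0 rivals=6.3, 4 rivals=6.1, 7 rivals=6.2.
Conservative regrets: 1.3, 0.0, 0.5 → max 1.3
Balanced regrets: 0.1, 2.2, 1.6 → max 2.2
Aggressive regrets: 2.4, 0.3, 2.3 → max 2.4
Bold regrets: 1.5, 1.6, 0.0 → max 1.6
AllIn regrets: 0.0, 0.5, 2.1 → max 2.1
Max regrets: 0.4, 1.5, 1.3 → max 1.5
Smallest max regret = 1.3 → Conservative.

Conservative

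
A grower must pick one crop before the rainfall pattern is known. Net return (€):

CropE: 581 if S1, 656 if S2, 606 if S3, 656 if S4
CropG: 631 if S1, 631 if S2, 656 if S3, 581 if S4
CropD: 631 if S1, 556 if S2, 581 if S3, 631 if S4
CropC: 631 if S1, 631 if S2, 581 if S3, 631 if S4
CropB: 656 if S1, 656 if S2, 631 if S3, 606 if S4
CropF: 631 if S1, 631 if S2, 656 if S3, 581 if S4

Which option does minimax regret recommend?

Column bests: S1=656, S2=656, S3=656, S4=656.
CropE regrets: 75, 0, 50, 0 → max 75
CropG regrets: 25, 25, 0, 75 → max 75
CropD regrets: 25, 100, 75, 25 → max 100
CropC regrets: 25, 25, 75, 25 → max 75
CropB regrets: 0, 0, 25, 50 → max 50
CropF regrets: 25, 25, 0, 75 → max 75
Smallest max regret = 50 → CropB.

CropB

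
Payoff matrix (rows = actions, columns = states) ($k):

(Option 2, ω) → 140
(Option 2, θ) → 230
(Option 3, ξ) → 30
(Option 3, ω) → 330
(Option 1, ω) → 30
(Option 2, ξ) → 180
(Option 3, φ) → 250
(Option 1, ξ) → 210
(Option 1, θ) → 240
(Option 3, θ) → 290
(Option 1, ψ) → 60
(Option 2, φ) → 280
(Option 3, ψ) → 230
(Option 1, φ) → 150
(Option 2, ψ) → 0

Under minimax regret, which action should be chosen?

Column bests: θ=290, φ=280, ψ=230, ω=330, ξ=210.
Option 1 regrets: 50, 130, 170, 300, 0 → max 300
Option 2 regrets: 60, 0, 230, 190, 30 → max 230
Option 3 regrets: 0, 30, 0, 0, 180 → max 180
Smallest max regret = 180 → Option 3.

Option 3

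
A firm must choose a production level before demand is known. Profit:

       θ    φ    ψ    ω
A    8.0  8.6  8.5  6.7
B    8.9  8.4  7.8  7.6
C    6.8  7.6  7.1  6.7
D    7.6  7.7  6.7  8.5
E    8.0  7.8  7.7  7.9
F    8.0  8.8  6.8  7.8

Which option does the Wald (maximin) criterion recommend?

E

Row minima: A=6.7, B=7.6, C=6.7, D=6.7, E=7.7, F=6.8
Best worst-case = 7.7 → E.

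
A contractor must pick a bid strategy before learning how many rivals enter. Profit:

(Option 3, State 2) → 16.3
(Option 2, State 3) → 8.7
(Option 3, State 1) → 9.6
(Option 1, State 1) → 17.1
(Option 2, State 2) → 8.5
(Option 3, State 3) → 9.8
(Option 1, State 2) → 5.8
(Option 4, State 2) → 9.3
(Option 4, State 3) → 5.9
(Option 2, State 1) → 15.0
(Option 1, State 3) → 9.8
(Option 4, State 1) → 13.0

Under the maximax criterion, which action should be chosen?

Option 1

Row maxima: Option 1=17.1, Option 2=15.0, Option 3=16.3, Option 4=13.0
Best best-case = 17.1 → Option 1.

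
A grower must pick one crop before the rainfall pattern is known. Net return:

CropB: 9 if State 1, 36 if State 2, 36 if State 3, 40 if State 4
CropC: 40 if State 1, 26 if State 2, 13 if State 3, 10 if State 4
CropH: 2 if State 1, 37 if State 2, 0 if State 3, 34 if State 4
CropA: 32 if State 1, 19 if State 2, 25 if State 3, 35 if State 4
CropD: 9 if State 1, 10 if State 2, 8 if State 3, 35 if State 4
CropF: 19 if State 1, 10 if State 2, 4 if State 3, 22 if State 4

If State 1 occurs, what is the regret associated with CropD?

31

Best payoff under State 1 is 40.
Regret = 40 − 9 = 31.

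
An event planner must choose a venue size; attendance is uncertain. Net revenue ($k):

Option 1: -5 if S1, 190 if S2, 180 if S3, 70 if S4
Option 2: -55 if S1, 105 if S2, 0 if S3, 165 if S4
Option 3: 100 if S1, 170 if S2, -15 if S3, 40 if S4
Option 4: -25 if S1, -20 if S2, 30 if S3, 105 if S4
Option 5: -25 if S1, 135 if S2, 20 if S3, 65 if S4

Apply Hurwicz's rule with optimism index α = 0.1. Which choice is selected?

Option 1: 0.1·190 + 0.9·(-5) = 14.5
Option 2: 0.1·165 + 0.9·(-55) = -33
Option 3: 0.1·170 + 0.9·(-15) = 3.5
Option 4: 0.1·105 + 0.9·(-25) = -12
Option 5: 0.1·135 + 0.9·(-25) = -9
Highest Hurwicz score = 14.5 → Option 1.

Option 1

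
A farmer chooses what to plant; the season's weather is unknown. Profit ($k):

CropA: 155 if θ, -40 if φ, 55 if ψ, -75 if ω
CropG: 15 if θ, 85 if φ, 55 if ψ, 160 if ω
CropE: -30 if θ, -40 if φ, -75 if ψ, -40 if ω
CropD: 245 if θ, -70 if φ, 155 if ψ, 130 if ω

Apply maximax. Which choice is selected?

Row maxima: CropA=155, CropG=160, CropE=-30, CropD=245
Best best-case = 245 → CropD.

CropD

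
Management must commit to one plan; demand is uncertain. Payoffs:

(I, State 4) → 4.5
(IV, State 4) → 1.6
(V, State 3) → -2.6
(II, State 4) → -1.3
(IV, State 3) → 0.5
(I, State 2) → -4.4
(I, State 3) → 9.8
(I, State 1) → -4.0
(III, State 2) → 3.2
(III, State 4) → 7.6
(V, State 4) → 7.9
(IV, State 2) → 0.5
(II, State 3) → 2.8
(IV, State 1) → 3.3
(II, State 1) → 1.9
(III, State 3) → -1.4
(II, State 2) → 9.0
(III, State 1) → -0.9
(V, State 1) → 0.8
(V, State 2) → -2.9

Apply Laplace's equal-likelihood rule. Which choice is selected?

II

Row averages: I=1.475, II=3.1, III=2.125, IV=1.475, V=0.8
Highest average = 3.1 → II.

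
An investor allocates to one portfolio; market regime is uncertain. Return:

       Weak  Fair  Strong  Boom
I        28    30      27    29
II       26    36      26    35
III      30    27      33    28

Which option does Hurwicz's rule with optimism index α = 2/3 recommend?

II

I: 2/3·30 + 1/3·27 = 29
II: 2/3·36 + 1/3·26 = 98/3
III: 2/3·33 + 1/3·27 = 31
Highest Hurwicz score = 98/3 → II.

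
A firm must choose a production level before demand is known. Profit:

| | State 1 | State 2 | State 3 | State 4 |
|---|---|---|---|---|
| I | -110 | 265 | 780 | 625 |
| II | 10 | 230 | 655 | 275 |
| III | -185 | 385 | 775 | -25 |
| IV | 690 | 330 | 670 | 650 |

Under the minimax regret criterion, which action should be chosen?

IV

Column bests: State 1=690, State 2=385, State 3=780, State 4=650.
I regrets: 800, 120, 0, 25 → max 800
II regrets: 680, 155, 125, 375 → max 680
III regrets: 875, 0, 5, 675 → max 875
IV regrets: 0, 55, 110, 0 → max 110
Smallest max regret = 110 → IV.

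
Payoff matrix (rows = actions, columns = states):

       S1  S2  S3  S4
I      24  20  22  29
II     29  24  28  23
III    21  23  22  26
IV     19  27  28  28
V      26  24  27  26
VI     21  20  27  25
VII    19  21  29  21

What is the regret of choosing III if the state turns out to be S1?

8

Best payoff under S1 is 29.
Regret = 29 − 21 = 8.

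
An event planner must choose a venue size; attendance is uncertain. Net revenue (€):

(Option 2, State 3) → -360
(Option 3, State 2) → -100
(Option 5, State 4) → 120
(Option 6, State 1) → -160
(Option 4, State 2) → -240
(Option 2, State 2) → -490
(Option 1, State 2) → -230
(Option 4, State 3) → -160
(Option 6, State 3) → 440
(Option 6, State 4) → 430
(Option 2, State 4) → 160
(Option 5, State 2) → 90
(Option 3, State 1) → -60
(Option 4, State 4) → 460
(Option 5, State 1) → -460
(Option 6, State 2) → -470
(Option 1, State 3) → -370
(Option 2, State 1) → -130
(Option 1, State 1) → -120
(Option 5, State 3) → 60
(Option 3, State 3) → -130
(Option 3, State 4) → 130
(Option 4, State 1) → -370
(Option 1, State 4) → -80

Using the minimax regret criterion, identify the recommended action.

Column bests: State 1=-60, State 2=90, State 3=440, State 4=460.
Option 1 regrets: 60, 320, 810, 540 → max 810
Option 2 regrets: 70, 580, 800, 300 → max 800
Option 3 regrets: 0, 190, 570, 330 → max 570
Option 4 regrets: 310, 330, 600, 0 → max 600
Option 5 regrets: 400, 0, 380, 340 → max 400
Option 6 regrets: 100, 560, 0, 30 → max 560
Smallest max regret = 400 → Option 5.

Option 5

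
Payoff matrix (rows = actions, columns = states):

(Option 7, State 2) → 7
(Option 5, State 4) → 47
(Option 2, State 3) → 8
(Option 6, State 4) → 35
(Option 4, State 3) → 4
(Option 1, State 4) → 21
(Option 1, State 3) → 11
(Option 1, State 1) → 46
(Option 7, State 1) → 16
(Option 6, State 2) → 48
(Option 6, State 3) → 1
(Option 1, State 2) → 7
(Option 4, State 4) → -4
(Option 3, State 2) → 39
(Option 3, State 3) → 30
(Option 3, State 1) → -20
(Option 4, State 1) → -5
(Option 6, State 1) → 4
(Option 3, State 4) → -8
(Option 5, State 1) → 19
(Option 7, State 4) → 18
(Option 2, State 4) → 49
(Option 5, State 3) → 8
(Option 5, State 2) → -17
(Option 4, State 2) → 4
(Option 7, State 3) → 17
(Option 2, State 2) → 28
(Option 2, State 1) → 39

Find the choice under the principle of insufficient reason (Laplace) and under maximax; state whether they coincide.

laplace → Option 2; maximax → Option 2 (agree)

Row averages: Option 1=21.25, Option 2=31, Option 3=10.25, Option 4=-0.25, Option 5=14.25, Option 6=22, Option 7=14.5
Highest average = 31 → Option 2.
Row maxima: Option 1=46, Option 2=49, Option 3=39, Option 4=4, Option 5=47, Option 6=48, Option 7=18
Best best-case = 49 → Option 2.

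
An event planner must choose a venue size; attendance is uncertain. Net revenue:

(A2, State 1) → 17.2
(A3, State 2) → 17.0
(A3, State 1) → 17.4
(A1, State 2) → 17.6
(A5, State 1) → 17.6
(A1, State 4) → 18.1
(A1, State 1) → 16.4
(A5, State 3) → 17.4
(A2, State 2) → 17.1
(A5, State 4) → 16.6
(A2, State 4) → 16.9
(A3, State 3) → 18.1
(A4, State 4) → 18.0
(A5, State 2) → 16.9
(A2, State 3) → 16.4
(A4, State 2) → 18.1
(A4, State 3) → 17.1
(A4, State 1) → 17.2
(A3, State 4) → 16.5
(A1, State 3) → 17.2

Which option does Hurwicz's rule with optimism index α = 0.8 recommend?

A4

A1: 0.8·18.1 + 0.2·16.4 = 17.76
A2: 0.8·17.2 + 0.2·16.4 = 17.04
A3: 0.8·18.1 + 0.2·16.5 = 17.78
A4: 0.8·18.1 + 0.2·17.1 = 17.9
A5: 0.8·17.6 + 0.2·16.6 = 17.4
Highest Hurwicz score = 17.9 → A4.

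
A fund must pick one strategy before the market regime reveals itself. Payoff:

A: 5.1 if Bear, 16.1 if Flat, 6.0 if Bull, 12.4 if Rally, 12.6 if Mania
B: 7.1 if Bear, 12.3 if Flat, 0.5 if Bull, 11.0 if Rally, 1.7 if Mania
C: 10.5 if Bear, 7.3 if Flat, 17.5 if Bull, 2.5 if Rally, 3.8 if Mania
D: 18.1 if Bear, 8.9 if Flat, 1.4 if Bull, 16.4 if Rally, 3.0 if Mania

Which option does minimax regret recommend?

A

Column bests: Bear=18.1, Flat=16.1, Bull=17.5, Rally=16.4, Mania=12.6.
A regrets: 13.0, 0.0, 11.5, 4.0, 0.0 → max 13.0
B regrets: 11.0, 3.8, 17.0, 5.4, 10.9 → max 17.0
C regrets: 7.6, 8.8, 0.0, 13.9, 8.8 → max 13.9
D regrets: 0.0, 7.2, 16.1, 0.0, 9.6 → max 16.1
Smallest max regret = 13.0 → A.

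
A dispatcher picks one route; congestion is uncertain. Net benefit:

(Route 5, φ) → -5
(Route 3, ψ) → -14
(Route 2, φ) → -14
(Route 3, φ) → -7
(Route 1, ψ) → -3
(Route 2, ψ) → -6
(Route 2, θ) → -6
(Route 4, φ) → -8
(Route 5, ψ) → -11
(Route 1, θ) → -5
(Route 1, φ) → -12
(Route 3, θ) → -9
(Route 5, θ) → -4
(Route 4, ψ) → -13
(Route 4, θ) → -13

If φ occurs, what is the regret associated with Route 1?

Best payoff under φ is -5.
Regret = -5 − (-12) = 7.

7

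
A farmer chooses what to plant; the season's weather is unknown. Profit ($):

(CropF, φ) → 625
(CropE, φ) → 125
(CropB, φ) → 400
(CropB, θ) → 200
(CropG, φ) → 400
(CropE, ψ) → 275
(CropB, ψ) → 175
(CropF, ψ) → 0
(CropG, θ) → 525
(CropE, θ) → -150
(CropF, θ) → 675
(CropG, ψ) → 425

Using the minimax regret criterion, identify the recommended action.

CropG

Column bests: θ=675, φ=625, ψ=425.
CropF regrets: 0, 0, 425 → max 425
CropB regrets: 475, 225, 250 → max 475
CropE regrets: 825, 500, 150 → max 825
CropG regrets: 150, 225, 0 → max 225
Smallest max regret = 225 → CropG.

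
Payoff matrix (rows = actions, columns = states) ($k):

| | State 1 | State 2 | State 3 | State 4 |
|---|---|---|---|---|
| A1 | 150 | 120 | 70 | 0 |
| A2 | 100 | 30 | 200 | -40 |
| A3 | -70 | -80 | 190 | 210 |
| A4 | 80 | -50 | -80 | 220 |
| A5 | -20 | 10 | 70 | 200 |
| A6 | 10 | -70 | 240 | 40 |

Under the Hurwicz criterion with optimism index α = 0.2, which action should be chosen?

A1: 0.2·150 + 0.8·0 = 30
A2: 0.2·200 + 0.8·(-40) = 8
A3: 0.2·210 + 0.8·(-80) = -22
A4: 0.2·220 + 0.8·(-80) = -20
A5: 0.2·200 + 0.8·(-20) = 24
A6: 0.2·240 + 0.8·(-70) = -8
Highest Hurwicz score = 30 → A1.

A1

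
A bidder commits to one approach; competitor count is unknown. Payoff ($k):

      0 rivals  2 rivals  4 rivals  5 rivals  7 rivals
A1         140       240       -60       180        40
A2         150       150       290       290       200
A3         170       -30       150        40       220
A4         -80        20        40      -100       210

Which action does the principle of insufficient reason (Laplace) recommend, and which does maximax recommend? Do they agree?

Row averages: A1=108, A2=216, A3=110, A4=18
Highest average = 216 → A2.
Row maxima: A1=240, A2=290, A3=220, A4=210
Best best-case = 290 → A2.

laplace → A2; maximax → A2 (agree)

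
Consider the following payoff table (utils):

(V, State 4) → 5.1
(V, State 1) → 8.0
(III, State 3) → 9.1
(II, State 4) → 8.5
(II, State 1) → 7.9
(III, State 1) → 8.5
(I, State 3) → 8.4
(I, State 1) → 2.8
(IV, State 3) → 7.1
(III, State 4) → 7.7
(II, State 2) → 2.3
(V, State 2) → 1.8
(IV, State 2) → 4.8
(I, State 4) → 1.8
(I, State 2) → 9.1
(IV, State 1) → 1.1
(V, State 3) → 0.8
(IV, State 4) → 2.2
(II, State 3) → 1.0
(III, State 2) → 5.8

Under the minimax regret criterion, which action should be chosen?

Column bests: State 1=8.5, State 2=9.1, State 3=9.1, State 4=8.5.
I regrets: 5.7, 0.0, 0.7, 6.7 → max 6.7
II regrets: 0.6, 6.8, 8.1, 0.0 → max 8.1
III regrets: 0.0, 3.3, 0.0, 0.8 → max 3.3
IV regrets: 7.4, 4.3, 2.0, 6.3 → max 7.4
V regrets: 0.5, 7.3, 8.3, 3.4 → max 8.3
Smallest max regret = 3.3 → III.

III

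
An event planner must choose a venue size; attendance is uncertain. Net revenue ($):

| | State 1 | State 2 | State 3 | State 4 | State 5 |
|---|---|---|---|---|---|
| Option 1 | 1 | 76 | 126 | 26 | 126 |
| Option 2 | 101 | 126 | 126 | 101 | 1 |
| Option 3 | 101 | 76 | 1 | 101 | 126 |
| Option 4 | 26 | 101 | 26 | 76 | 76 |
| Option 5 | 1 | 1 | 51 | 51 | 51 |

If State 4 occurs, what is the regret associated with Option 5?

Best payoff under State 4 is 101.
Regret = 101 − 51 = 50.

50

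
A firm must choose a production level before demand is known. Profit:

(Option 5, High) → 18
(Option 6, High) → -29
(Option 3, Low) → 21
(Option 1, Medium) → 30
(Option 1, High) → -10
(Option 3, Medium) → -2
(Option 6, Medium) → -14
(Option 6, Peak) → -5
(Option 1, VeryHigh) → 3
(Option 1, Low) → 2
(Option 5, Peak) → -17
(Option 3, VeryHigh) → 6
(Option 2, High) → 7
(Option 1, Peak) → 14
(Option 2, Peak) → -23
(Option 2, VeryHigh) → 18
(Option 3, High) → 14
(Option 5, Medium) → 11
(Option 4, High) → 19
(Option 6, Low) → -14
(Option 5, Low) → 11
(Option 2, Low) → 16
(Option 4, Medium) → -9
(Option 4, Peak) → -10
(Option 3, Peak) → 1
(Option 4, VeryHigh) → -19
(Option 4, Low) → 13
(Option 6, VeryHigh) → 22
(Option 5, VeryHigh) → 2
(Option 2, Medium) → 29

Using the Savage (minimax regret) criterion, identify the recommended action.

Option 1

Column bests: Low=21, Medium=30, High=19, VeryHigh=22, Peak=14.
Option 1 regrets: 19, 0, 29, 19, 0 → max 29
Option 2 regrets: 5, 1, 12, 4, 37 → max 37
Option 3 regrets: 0, 32, 5, 16, 13 → max 32
Option 4 regrets: 8, 39, 0, 41, 24 → max 41
Option 5 regrets: 10, 19, 1, 20, 31 → max 31
Option 6 regrets: 35, 44, 48, 0, 19 → max 48
Smallest max regret = 29 → Option 1.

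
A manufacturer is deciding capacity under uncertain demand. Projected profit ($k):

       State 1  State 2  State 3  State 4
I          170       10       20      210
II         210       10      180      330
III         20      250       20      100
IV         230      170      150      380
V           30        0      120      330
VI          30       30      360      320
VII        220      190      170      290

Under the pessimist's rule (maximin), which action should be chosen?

Row minima: I=10, II=10, III=20, IV=150, V=0, VI=30, VII=170
Best worst-case = 170 → VII.

VII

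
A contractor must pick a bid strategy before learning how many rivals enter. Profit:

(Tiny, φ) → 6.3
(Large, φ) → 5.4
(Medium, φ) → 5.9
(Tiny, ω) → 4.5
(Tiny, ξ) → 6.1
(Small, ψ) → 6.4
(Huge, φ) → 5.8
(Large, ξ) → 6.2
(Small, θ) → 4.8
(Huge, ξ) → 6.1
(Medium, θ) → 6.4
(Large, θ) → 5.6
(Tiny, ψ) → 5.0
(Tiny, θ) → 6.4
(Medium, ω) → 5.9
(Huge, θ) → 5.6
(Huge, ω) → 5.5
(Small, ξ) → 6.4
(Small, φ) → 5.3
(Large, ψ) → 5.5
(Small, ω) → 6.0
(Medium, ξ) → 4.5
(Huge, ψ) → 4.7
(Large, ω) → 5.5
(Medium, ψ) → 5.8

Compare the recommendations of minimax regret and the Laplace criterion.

Column bests: θ=6.4, φ=6.3, ψ=6.4, ω=6.0, ξ=6.4.
Tiny regrets: 0.0, 0.0, 1.4, 1.5, 0.3 → max 1.5
Small regrets: 1.6, 1.0, 0.0, 0.0, 0.0 → max 1.6
Medium regrets: 0.0, 0.4, 0.6, 0.1, 1.9 → max 1.9
Large regrets: 0.8, 0.9, 0.9, 0.5, 0.2 → max 0.9
Huge regrets: 0.8, 0.5, 1.7, 0.5, 0.3 → max 1.7
Smallest max regret = 0.9 → Large.
Row averages: Tiny=5.66, Small=5.78, Medium=5.7, Large=5.64, Huge=5.54
Highest average = 5.78 → Small.

minimax regret → Large; laplace → Small (disagree)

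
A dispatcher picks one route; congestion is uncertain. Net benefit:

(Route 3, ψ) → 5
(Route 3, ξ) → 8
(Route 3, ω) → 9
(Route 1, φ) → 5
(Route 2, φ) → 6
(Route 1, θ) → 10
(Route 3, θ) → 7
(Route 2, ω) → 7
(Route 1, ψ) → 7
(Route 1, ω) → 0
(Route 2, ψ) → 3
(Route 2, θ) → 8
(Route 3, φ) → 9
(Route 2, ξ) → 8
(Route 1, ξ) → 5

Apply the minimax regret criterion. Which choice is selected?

Column bests: θ=10, φ=9, ψ=7, ω=9, ξ=8.
Route 1 regrets: 0, 4, 0, 9, 3 → max 9
Route 2 regrets: 2, 3, 4, 2, 0 → max 4
Route 3 regrets: 3, 0, 2, 0, 0 → max 3
Smallest max regret = 3 → Route 3.

Route 3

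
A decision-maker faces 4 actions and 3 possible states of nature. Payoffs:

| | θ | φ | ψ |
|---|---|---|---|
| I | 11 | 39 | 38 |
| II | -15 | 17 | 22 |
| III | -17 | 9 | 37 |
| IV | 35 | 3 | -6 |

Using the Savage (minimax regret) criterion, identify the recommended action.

Column bests: θ=35, φ=39, ψ=38.
I regrets: 24, 0, 0 → max 24
II regrets: 50, 22, 16 → max 50
III regrets: 52, 30, 1 → max 52
IV regrets: 0, 36, 44 → max 44
Smallest max regret = 24 → I.

I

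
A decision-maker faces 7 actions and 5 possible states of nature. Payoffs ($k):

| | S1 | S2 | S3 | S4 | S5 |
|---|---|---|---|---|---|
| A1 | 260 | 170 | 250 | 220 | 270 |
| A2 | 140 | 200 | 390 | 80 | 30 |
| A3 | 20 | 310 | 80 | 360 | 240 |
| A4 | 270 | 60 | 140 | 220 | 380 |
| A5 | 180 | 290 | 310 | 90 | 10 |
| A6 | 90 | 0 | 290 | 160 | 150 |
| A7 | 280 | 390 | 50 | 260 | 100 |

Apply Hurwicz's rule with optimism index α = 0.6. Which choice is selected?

A7

A1: 0.6·270 + 0.4·170 = 230
A2: 0.6·390 + 0.4·30 = 246
A3: 0.6·360 + 0.4·20 = 224
A4: 0.6·380 + 0.4·60 = 252
A5: 0.6·310 + 0.4·10 = 190
A6: 0.6·290 + 0.4·0 = 174
A7: 0.6·390 + 0.4·50 = 254
Highest Hurwicz score = 254 → A7.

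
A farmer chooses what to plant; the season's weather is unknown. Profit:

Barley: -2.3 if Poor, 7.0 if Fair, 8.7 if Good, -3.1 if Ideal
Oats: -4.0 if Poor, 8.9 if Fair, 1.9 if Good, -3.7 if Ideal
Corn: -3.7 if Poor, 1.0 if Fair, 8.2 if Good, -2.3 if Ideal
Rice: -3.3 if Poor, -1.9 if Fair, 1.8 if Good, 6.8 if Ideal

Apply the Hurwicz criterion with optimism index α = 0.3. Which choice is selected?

Barley

Barley: 0.3·8.7 + 0.7·(-3.1) = 0.44
Oats: 0.3·8.9 + 0.7·(-4.0) = -0.13
Corn: 0.3·8.2 + 0.7·(-3.7) = -0.13
Rice: 0.3·6.8 + 0.7·(-3.3) = -0.27
Highest Hurwicz score = 0.44 → Barley.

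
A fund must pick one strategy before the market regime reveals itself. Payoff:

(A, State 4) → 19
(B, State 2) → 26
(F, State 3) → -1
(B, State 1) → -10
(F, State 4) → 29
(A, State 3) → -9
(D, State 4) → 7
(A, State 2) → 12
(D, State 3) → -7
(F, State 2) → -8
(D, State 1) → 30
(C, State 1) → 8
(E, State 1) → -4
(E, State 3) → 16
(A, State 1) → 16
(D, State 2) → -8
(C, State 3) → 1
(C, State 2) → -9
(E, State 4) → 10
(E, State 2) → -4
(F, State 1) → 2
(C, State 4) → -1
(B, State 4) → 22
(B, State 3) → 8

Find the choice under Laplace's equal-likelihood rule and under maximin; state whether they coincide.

laplace → B; maximin → E (disagree)

Row averages: A=9.5, B=11.5, C=-0.25, D=5.5, E=4.5, F=5.5
Highest average = 11.5 → B.
Row minima: A=-9, B=-10, C=-9, D=-8, E=-4, F=-8
Best worst-case = -4 → E.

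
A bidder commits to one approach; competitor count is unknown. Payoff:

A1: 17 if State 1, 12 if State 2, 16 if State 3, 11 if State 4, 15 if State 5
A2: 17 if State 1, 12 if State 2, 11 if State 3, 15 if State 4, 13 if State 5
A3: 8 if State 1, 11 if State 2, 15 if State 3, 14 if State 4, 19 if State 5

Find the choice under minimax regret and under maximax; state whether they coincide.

Column bests: State 1=17, State 2=12, State 3=16, State 4=15, State 5=19.
A1 regrets: 0, 0, 0, 4, 4 → max 4
A2 regrets: 0, 0, 5, 0, 6 → max 6
A3 regrets: 9, 1, 1, 1, 0 → max 9
Smallest max regret = 4 → A1.
Row maxima: A1=17, A2=17, A3=19
Best best-case = 19 → A3.

minimax regret → A1; maximax → A3 (disagree)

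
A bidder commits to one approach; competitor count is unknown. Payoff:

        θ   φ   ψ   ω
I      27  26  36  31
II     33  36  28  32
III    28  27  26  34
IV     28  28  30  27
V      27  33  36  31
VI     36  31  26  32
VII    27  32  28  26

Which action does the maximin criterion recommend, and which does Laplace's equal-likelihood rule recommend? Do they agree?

Row minima: I=26, II=28, III=26, IV=27, V=27, VI=26, VII=26
Best worst-case = 28 → II.
Row averages: I=30, II=32.25, III=28.75, IV=28.25, V=31.75, VI=31.25, VII=28.25
Highest average = 32.25 → II.

maximin → II; laplace → II (agree)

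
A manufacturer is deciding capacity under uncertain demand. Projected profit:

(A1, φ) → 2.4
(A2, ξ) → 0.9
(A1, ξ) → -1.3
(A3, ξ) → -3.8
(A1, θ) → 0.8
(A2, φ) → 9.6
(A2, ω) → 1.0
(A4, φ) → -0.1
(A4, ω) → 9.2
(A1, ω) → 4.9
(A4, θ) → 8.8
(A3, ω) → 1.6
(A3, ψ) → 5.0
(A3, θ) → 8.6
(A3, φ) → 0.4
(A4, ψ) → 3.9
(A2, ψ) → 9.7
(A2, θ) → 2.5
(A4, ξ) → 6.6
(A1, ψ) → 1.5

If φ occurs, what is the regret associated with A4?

Best payoff under φ is 9.6.
Regret = 9.6 − (-0.1) = 9.7.

9.7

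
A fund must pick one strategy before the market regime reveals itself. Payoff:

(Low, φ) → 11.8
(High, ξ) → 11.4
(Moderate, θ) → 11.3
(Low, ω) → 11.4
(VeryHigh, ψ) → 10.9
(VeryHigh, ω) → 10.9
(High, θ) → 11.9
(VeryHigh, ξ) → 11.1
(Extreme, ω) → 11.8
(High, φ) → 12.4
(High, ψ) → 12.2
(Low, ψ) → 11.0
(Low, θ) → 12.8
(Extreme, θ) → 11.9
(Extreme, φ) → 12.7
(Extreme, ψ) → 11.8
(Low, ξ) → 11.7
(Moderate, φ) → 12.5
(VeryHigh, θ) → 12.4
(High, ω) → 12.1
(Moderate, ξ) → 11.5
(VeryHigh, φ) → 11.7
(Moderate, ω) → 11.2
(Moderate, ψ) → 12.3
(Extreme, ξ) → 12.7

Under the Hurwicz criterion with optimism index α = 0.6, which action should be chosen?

Extreme

Low: 0.6·12.8 + 0.4·11.0 = 12.08
Moderate: 0.6·12.5 + 0.4·11.2 = 11.98
High: 0.6·12.4 + 0.4·11.4 = 12
VeryHigh: 0.6·12.4 + 0.4·10.9 = 11.8
Extreme: 0.6·12.7 + 0.4·11.8 = 12.34
Highest Hurwicz score = 12.34 → Extreme.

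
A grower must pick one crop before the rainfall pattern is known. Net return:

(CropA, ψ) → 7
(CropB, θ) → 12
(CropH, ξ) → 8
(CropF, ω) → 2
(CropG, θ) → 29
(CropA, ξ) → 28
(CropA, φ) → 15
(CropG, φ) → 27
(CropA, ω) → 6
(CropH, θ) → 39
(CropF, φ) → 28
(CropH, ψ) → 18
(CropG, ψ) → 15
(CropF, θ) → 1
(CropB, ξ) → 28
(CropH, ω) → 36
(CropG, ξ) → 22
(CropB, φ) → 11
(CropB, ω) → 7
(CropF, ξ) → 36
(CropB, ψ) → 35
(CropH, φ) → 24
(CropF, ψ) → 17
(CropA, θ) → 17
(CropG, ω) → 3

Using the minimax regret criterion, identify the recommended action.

CropH

Column bests: θ=39, φ=28, ψ=35, ω=36, ξ=36.
CropA regrets: 22, 13, 28, 30, 8 → max 30
CropH regrets: 0, 4, 17, 0, 28 → max 28
CropG regrets: 10, 1, 20, 33, 14 → max 33
CropB regrets: 27, 17, 0, 29, 8 → max 29
CropF regrets: 38, 0, 18, 34, 0 → max 38
Smallest max regret = 28 → CropH.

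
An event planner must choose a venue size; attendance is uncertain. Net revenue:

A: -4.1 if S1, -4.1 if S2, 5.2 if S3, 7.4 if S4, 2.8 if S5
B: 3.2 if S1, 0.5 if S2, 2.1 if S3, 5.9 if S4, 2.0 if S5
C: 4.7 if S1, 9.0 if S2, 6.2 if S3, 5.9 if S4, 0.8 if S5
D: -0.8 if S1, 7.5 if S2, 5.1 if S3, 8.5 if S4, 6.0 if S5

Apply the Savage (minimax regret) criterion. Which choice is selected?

C

Column bests: S1=4.7, S2=9.0, S3=6.2, S4=8.5, S5=6.0.
A regrets: 8.8, 13.1, 1.0, 1.1, 3.2 → max 13.1
B regrets: 1.5, 8.5, 4.1, 2.6, 4.0 → max 8.5
C regrets: 0.0, 0.0, 0.0, 2.6, 5.2 → max 5.2
D regrets: 5.5, 1.5, 1.1, 0.0, 0.0 → max 5.5
Smallest max regret = 5.2 → C.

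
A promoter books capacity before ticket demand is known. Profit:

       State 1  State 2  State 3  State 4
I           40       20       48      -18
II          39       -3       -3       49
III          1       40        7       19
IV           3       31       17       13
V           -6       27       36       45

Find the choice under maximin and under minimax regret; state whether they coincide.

Row minima: I=-18, II=-3, III=1, IV=3, V=-6
Best worst-case = 3 → IV.
Column bests: State 1=40, State 2=40, State 3=48, State 4=49.
I regrets: 0, 20, 0, 67 → max 67
II regrets: 1, 43, 51, 0 → max 51
III regrets: 39, 0, 41, 30 → max 41
IV regrets: 37, 9, 31, 36 → max 37
V regrets: 46, 13, 12, 4 → max 46
Smallest max regret = 37 → IV.

maximin → IV; minimax regret → IV (agree)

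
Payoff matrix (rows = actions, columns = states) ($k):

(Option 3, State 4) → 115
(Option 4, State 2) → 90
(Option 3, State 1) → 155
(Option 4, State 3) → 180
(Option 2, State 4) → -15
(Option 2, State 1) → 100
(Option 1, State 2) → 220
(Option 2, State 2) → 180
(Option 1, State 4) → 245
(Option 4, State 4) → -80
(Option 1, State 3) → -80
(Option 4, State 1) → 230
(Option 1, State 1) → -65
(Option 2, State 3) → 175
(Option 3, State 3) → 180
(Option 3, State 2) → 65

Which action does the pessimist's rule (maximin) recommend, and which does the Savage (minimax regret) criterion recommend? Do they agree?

maximin → Option 3; minimax regret → Option 3 (agree)

Row minima: Option 1=-80, Option 2=-15, Option 3=65, Option 4=-80
Best worst-case = 65 → Option 3.
Column bests: State 1=230, State 2=220, State 3=180, State 4=245.
Option 1 regrets: 295, 0, 260, 0 → max 295
Option 2 regrets: 130, 40, 5, 260 → max 260
Option 3 regrets: 75, 155, 0, 130 → max 155
Option 4 regrets: 0, 130, 0, 325 → max 325
Smallest max regret = 155 → Option 3.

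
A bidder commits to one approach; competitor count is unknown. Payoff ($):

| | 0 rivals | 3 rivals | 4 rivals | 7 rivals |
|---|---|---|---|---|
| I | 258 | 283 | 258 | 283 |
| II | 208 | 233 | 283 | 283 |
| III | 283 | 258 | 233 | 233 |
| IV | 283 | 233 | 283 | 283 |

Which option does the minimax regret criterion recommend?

I

Column bests: 0 rivals=283, 3 rivals=283, 4 rivals=283, 7 rivals=283.
I regrets: 25, 0, 25, 0 → max 25
II regrets: 75, 50, 0, 0 → max 75
III regrets: 0, 25, 50, 50 → max 50
IV regrets: 0, 50, 0, 0 → max 50
Smallest max regret = 25 → I.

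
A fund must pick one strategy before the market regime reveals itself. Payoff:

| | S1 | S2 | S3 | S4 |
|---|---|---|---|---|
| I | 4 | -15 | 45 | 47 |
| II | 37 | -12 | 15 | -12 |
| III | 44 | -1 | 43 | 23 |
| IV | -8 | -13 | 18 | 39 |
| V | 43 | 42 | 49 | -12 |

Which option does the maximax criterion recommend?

V

Row maxima: I=47, II=37, III=44, IV=39, V=49
Best best-case = 49 → V.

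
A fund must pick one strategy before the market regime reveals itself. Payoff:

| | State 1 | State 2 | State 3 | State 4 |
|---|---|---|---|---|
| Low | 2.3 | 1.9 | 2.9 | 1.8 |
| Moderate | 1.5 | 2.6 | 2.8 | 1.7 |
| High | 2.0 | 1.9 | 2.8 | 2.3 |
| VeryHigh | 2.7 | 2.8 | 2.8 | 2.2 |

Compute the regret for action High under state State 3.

Best payoff under State 3 is 2.9.
Regret = 2.9 − 2.8 = 0.1.

0.1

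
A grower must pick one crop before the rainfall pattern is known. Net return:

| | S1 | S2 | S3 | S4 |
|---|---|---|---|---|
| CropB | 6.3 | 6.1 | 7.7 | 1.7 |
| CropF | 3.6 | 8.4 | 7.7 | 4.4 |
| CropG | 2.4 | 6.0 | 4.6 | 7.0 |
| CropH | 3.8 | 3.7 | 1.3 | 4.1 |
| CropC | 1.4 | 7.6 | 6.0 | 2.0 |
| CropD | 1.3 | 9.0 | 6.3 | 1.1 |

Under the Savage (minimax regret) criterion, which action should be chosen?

Column bests: S1=6.3, S2=9.0, S3=7.7, S4=7.0.
CropB regrets: 0.0, 2.9, 0.0, 5.3 → max 5.3
CropF regrets: 2.7, 0.6, 0.0, 2.6 → max 2.7
CropG regrets: 3.9, 3.0, 3.1, 0.0 → max 3.9
CropH regrets: 2.5, 5.3, 6.4, 2.9 → max 6.4
CropC regrets: 4.9, 1.4, 1.7, 5.0 → max 5.0
CropD regrets: 5.0, 0.0, 1.4, 5.9 → max 5.9
Smallest max regret = 2.7 → CropF.

CropF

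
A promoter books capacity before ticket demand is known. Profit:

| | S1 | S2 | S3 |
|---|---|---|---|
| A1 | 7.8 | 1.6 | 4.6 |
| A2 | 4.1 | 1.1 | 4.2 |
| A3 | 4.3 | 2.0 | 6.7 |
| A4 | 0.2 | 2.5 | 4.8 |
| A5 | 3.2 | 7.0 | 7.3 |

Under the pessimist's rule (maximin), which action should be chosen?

Row minima: A1=1.6, A2=1.1, A3=2.0, A4=0.2, A5=3.2
Best worst-case = 3.2 → A5.

A5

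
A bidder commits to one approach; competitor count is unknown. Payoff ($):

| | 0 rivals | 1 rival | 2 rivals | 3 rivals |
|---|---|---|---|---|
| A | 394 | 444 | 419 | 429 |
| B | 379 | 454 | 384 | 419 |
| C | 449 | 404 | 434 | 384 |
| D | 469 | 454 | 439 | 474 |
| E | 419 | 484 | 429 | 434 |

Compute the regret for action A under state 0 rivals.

Best payoff under 0 rivals is 469.
Regret = 469 − 394 = 75.

75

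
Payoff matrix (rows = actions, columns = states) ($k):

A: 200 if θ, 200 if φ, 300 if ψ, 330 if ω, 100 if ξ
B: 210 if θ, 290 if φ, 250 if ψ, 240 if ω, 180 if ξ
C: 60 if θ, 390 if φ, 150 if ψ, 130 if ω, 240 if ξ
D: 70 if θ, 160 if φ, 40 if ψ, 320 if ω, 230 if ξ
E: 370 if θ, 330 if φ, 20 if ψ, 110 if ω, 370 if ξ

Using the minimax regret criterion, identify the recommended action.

B

Column bests: θ=370, φ=390, ψ=300, ω=330, ξ=370.
A regrets: 170, 190, 0, 0, 270 → max 270
B regrets: 160, 100, 50, 90, 190 → max 190
C regrets: 310, 0, 150, 200, 130 → max 310
D regrets: 300, 230, 260, 10, 140 → max 300
E regrets: 0, 60, 280, 220, 0 → max 280
Smallest max regret = 190 → B.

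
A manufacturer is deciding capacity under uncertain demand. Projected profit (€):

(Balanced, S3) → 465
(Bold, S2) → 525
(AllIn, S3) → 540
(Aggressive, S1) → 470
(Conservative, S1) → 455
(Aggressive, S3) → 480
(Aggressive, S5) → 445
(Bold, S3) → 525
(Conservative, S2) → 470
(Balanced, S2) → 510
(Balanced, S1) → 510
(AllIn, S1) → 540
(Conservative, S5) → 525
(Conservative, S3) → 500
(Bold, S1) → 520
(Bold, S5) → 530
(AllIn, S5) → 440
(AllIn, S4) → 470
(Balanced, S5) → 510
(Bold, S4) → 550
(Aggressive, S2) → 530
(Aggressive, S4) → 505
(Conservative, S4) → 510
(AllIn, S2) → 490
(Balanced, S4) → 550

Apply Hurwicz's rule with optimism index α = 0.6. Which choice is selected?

Bold

Conservative: 0.6·525 + 0.4·455 = 497
Balanced: 0.6·550 + 0.4·465 = 516
Aggressive: 0.6·530 + 0.4·445 = 496
Bold: 0.6·550 + 0.4·520 = 538
AllIn: 0.6·540 + 0.4·440 = 500
Highest Hurwicz score = 538 → Bold.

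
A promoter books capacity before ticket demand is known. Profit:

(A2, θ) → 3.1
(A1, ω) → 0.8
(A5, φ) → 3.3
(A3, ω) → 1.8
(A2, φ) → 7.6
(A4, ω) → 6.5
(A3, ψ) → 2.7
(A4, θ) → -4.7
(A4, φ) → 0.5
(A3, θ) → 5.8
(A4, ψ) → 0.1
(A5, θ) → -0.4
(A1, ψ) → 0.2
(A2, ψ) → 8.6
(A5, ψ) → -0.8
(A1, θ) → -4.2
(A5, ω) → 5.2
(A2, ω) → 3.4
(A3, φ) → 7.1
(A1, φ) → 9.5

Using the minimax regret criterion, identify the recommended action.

Column bests: θ=5.8, φ=9.5, ψ=8.6, ω=6.5.
A1 regrets: 10.0, 0.0, 8.4, 5.7 → max 10.0
A2 regrets: 2.7, 1.9, 0.0, 3.1 → max 3.1
A3 regrets: 0.0, 2.4, 5.9, 4.7 → max 5.9
A4 regrets: 10.5, 9.0, 8.5, 0.0 → max 10.5
A5 regrets: 6.2, 6.2, 9.4, 1.3 → max 9.4
Smallest max regret = 3.1 → A2.

A2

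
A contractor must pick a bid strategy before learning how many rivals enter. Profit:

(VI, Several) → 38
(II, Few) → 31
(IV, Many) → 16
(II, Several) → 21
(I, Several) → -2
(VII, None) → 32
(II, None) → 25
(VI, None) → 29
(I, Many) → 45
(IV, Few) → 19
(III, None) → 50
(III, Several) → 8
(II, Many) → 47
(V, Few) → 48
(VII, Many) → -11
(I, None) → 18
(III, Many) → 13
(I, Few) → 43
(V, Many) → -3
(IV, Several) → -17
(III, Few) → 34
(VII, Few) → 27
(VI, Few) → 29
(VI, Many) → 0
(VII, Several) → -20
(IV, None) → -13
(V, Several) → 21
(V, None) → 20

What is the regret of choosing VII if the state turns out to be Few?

Best payoff under Few is 48.
Regret = 48 − 27 = 21.

21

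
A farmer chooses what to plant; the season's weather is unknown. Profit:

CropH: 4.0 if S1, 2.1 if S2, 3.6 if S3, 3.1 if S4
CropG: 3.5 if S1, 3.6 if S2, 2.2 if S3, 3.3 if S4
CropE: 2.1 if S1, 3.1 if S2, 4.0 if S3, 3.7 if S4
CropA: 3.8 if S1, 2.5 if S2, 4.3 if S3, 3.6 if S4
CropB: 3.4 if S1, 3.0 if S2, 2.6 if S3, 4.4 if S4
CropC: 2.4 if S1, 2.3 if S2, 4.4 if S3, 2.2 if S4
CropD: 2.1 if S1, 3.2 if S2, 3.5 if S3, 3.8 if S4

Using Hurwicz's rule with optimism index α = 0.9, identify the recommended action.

CropH: 0.9·4.0 + 0.1·2.1 = 3.81
CropG: 0.9·3.6 + 0.1·2.2 = 3.46
CropE: 0.9·4.0 + 0.1·2.1 = 3.81
CropA: 0.9·4.3 + 0.1·2.5 = 4.12
CropB: 0.9·4.4 + 0.1·2.6 = 4.22
CropC: 0.9·4.4 + 0.1·2.2 = 4.18
CropD: 0.9·3.8 + 0.1·2.1 = 3.63
Highest Hurwicz score = 4.22 → CropB.

CropB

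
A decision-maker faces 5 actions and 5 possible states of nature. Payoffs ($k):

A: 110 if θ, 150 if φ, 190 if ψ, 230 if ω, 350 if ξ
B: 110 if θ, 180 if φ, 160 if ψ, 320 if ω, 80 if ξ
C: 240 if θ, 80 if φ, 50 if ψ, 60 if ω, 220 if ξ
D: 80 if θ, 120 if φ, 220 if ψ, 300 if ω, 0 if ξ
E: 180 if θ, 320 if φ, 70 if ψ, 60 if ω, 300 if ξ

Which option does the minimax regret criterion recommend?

A

Column bests: θ=240, φ=320, ψ=220, ω=320, ξ=350.
A regrets: 130, 170, 30, 90, 0 → max 170
B regrets: 130, 140, 60, 0, 270 → max 270
C regrets: 0, 240, 170, 260, 130 → max 260
D regrets: 160, 200, 0, 20, 350 → max 350
E regrets: 60, 0, 150, 260, 50 → max 260
Smallest max regret = 170 → A.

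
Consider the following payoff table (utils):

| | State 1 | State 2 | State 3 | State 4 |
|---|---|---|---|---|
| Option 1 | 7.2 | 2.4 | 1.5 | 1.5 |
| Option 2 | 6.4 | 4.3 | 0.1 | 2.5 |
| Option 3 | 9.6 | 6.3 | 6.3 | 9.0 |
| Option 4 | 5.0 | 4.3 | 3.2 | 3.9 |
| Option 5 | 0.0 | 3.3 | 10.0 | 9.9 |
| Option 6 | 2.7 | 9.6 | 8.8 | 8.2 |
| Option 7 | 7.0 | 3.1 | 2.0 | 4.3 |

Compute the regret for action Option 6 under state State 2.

Best payoff under State 2 is 9.6.
Regret = 9.6 − 9.6 = 0.0.

0.0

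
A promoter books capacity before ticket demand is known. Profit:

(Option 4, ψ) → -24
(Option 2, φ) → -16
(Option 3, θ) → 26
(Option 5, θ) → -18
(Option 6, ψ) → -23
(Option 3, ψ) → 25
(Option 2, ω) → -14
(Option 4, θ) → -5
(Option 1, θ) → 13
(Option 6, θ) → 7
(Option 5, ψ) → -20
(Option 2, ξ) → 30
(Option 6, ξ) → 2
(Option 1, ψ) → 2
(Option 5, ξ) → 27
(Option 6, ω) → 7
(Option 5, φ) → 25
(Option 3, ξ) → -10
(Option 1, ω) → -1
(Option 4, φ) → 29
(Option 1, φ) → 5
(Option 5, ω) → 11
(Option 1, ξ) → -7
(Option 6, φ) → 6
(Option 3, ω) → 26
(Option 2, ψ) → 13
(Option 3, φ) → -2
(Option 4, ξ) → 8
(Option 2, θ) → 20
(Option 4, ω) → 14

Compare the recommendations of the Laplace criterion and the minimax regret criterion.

Row averages: Option 1=2.4, Option 2=6.6, Option 3=13, Option 4=4.4, Option 5=5, Option 6=-0.2
Highest average = 13 → Option 3.
Column bests: θ=26, φ=29, ψ=25, ω=26, ξ=30.
Option 1 regrets: 13, 24, 23, 27, 37 → max 37
Option 2 regrets: 6, 45, 12, 40, 0 → max 45
Option 3 regrets: 0, 31, 0, 0, 40 → max 40
Option 4 regrets: 31, 0, 49, 12, 22 → max 49
Option 5 regrets: 44, 4, 45, 15, 3 → max 45
Option 6 regrets: 19, 23, 48, 19, 28 → max 48
Smallest max regret = 37 → Option 1.

laplace → Option 3; minimax regret → Option 1 (disagree)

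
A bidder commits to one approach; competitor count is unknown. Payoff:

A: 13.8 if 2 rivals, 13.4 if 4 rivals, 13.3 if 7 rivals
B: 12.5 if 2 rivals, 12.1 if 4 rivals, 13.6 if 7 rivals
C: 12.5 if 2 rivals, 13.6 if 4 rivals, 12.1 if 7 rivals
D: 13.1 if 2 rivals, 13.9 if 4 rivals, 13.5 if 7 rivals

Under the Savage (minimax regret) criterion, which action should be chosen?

Column bests: 2 rivals=13.8, 4 rivals=13.9, 7 rivals=13.6.
A regrets: 0.0, 0.5, 0.3 → max 0.5
B regrets: 1.3, 1.8, 0.0 → max 1.8
C regrets: 1.3, 0.3, 1.5 → max 1.5
D regrets: 0.7, 0.0, 0.1 → max 0.7
Smallest max regret = 0.5 → A.

A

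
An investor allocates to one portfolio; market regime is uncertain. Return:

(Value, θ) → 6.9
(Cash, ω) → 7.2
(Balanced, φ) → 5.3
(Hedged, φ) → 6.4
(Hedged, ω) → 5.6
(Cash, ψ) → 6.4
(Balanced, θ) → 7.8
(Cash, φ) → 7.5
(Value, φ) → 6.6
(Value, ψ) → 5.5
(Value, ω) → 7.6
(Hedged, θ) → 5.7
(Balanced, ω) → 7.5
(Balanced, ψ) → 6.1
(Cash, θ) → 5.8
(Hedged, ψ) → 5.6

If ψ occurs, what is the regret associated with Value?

Best payoff under ψ is 6.4.
Regret = 6.4 − 5.5 = 0.9.

0.9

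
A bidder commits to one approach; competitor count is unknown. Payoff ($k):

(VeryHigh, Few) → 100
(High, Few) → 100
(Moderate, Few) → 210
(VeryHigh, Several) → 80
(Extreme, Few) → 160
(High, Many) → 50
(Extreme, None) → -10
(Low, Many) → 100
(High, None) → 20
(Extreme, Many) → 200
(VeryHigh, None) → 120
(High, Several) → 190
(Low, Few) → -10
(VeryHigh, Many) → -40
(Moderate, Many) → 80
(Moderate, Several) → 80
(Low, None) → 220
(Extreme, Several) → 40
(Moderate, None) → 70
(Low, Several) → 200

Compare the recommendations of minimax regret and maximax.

minimax regret → Moderate; maximax → Low (disagree)

Column bests: None=220, Few=210, Several=200, Many=200.
Low regrets: 0, 220, 0, 100 → max 220
Moderate regrets: 150, 0, 120, 120 → max 150
High regrets: 200, 110, 10, 150 → max 200
VeryHigh regrets: 100, 110, 120, 240 → max 240
Extreme regrets: 230, 50, 160, 0 → max 230
Smallest max regret = 150 → Moderate.
Row maxima: Low=220, Moderate=210, High=190, VeryHigh=120, Extreme=200
Best best-case = 220 → Low.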